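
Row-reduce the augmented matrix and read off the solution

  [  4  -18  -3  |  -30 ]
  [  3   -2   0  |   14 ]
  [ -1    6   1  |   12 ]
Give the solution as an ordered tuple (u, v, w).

R1 -> 1/4·R1
  [  1  -9/2  -3/4  |  -15/2 ]
  [  3    -2     0  |     14 ]
  [ -1     6     1  |     12 ]
R2 -> R2 − 3·R1
  [  1  -9/2  -3/4  |  -15/2 ]
  [  0  23/2   9/4  |   73/2 ]
  [ -1     6     1  |     12 ]
R3 -> R3 + R1
  [ 1  -9/2  -3/4  |  -15/2 ]
  [ 0  23/2   9/4  |   73/2 ]
  [ 0   3/2   1/4  |    9/2 ]
R2 -> 2/23·R2
  [ 1  -9/2  -3/4  |  -15/2 ]
  [ 0     1  9/46  |  73/23 ]
  [ 0   3/2   1/4  |    9/2 ]
R3 -> R3 − 3/2·R2
  [ 1  -9/2   -3/4  |  -15/2 ]
  [ 0     1   9/46  |  73/23 ]
  [ 0     0  -1/23  |  -6/23 ]
R3 -> -23·R3
  [ 1  -9/2  -3/4  |  -15/2 ]
  [ 0     1  9/46  |  73/23 ]
  [ 0     0     1  |      6 ]
R2 -> R2 − 9/46·R3
  [ 1  -9/2  -3/4  |  -15/2 ]
  [ 0     1     0  |      2 ]
  [ 0     0     1  |      6 ]
R1 -> R1 + 3/4·R3
  [ 1  -9/2  0  |  -3 ]
  [ 0     1  0  |   2 ]
  [ 0     0  1  |   6 ]
R1 -> R1 + 9/2·R2
  [ 1  0  0  |  6 ]
  [ 0  1  0  |  2 ]
  [ 0  0  1  |  6 ]
Reading off the last column: u = 6, v = 2, w = 6.

(6, 2, 6)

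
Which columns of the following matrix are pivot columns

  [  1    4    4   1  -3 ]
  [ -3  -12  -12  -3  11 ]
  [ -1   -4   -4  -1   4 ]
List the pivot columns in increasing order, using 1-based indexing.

1, 5

R2 -> R2 + 3·R1
  [  1   4   4   1  -3 ]
  [  0   0   0   0   2 ]
  [ -1  -4  -4  -1   4 ]
R3 -> R3 + R1
  [ 1  4  4  1  -3 ]
  [ 0  0  0  0   2 ]
  [ 0  0  0  0   1 ]
R2 -> 1/2·R2
  [ 1  4  4  1  -3 ]
  [ 0  0  0  0   1 ]
  [ 0  0  0  0   1 ]
R3 -> R3 − R2
  [ 1  4  4  1  -3 ]
  [ 0  0  0  0   1 ]
  [ 0  0  0  0   0 ]
R1 -> R1 + 3·R2
  [ 1  4  4  1  0 ]
  [ 0  0  0  0  1 ]
  [ 0  0  0  0  0 ]
Pivot columns are the columns containing a leading 1.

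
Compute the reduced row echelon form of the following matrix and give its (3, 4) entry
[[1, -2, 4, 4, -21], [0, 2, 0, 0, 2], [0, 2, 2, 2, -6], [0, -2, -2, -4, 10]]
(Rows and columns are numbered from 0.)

-2

R2 ← 1/2·R2
  [ 1  -2   4   4  -21 ]
  [ 0   1   0   0    1 ]
  [ 0   2   2   2   -6 ]
  [ 0  -2  -2  -4   10 ]
R3 ← R3 − 2·R2
  [ 1  -2   4   4  -21 ]
  [ 0   1   0   0    1 ]
  [ 0   0   2   2   -8 ]
  [ 0  -2  -2  -4   10 ]
R4 ← R4 + 2·R2
  [ 1  -2   4   4  -21 ]
  [ 0   1   0   0    1 ]
  [ 0   0   2   2   -8 ]
  [ 0   0  -2  -4   12 ]
R3 ← 1/2·R3
  [ 1  -2   4   4  -21 ]
  [ 0   1   0   0    1 ]
  [ 0   0   1   1   -4 ]
  [ 0   0  -2  -4   12 ]
R4 ← R4 + 2·R3
  [ 1  -2  4   4  -21 ]
  [ 0   1  0   0    1 ]
  [ 0   0  1   1   -4 ]
  [ 0   0  0  -2    4 ]
R4 ← -1/2·R4
  [ 1  -2  4  4  -21 ]
  [ 0   1  0  0    1 ]
  [ 0   0  1  1   -4 ]
  [ 0   0  0  1   -2 ]
R3 ← R3 − R4
  [ 1  -2  4  4  -21 ]
  [ 0   1  0  0    1 ]
  [ 0   0  1  0   -2 ]
  [ 0   0  0  1   -2 ]
R1 ← R1 − 4·R4
  [ 1  -2  4  0  -13 ]
  [ 0   1  0  0    1 ]
  [ 0   0  1  0   -2 ]
  [ 0   0  0  1   -2 ]
R1 ← R1 − 4·R3
  [ 1  -2  0  0  -5 ]
  [ 0   1  0  0   1 ]
  [ 0   0  1  0  -2 ]
  [ 0   0  0  1  -2 ]
R1 ← R1 + 2·R2
  [ 1  0  0  0  -3 ]
  [ 0  1  0  0   1 ]
  [ 0  0  1  0  -2 ]
  [ 0  0  0  1  -2 ]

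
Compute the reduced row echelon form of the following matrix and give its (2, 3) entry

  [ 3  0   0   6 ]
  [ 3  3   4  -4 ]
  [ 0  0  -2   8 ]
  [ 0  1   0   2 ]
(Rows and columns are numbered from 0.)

-4

R1 := 1/3·R1
  [ 1  0   0   2 ]
  [ 3  3   4  -4 ]
  [ 0  0  -2   8 ]
  [ 0  1   0   2 ]
R2 := R2 − 3·R1
  [ 1  0   0    2 ]
  [ 0  3   4  -10 ]
  [ 0  0  -2    8 ]
  [ 0  1   0    2 ]
R2 := 1/3·R2
  [ 1  0    0      2 ]
  [ 0  1  4/3  -10/3 ]
  [ 0  0   -2      8 ]
  [ 0  1    0      2 ]
R4 := R4 − R2
  [ 1  0     0      2 ]
  [ 0  1   4/3  -10/3 ]
  [ 0  0    -2      8 ]
  [ 0  0  -4/3   16/3 ]
R3 := -1/2·R3
  [ 1  0     0      2 ]
  [ 0  1   4/3  -10/3 ]
  [ 0  0     1     -4 ]
  [ 0  0  -4/3   16/3 ]
R4 := R4 + 4/3·R3
  [ 1  0    0      2 ]
  [ 0  1  4/3  -10/3 ]
  [ 0  0    1     -4 ]
  [ 0  0    0      0 ]
R2 := R2 − 4/3·R3
  [ 1  0  0   2 ]
  [ 0  1  0   2 ]
  [ 0  0  1  -4 ]
  [ 0  0  0   0 ]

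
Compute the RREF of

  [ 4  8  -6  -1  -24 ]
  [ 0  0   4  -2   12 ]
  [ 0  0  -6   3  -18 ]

[[1, 2, 0, -1, -3/2], [0, 0, 1, -1/2, 3], [0, 0, 0, 0, 0]]

R1 → 1/4·R1
  [ 1  2  -3/2  -1/4   -6 ]
  [ 0  0     4    -2   12 ]
  [ 0  0    -6     3  -18 ]
R2 → 1/4·R2
  [ 1  2  -3/2  -1/4   -6 ]
  [ 0  0     1  -1/2    3 ]
  [ 0  0    -6     3  -18 ]
R3 → R3 + 6·R2
  [ 1  2  -3/2  -1/4  -6 ]
  [ 0  0     1  -1/2   3 ]
  [ 0  0     0     0   0 ]
R1 → R1 + 3/2·R2
  [ 1  2  0    -1  -3/2 ]
  [ 0  0  1  -1/2     3 ]
  [ 0  0  0     0     0 ]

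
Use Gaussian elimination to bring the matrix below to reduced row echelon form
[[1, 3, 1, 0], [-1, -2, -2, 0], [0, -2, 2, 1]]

r2 → r2 + r1
r3 → r3 + 2·r2
r1 → r1 − 3·r2

[[1, 0, 4, 0], [0, 1, -1, 0], [0, 0, 0, 1]]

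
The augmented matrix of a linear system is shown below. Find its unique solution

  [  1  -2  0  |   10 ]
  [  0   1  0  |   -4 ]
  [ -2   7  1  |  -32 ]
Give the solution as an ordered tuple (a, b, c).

Add 2 times R1 to R3.
  [ 1  -2  0  |   10 ]
  [ 0   1  0  |   -4 ]
  [ 0   3  1  |  -12 ]
Subtract 3 times R2 from R3.
  [ 1  -2  0  |  10 ]
  [ 0   1  0  |  -4 ]
  [ 0   0  1  |   0 ]
Add 2 times R2 to R1.
  [ 1  0  0  |   2 ]
  [ 0  1  0  |  -4 ]
  [ 0  0  1  |   0 ]
Reading off the last column: a = 2, b = -4, c = 0.

(2, -4, 0)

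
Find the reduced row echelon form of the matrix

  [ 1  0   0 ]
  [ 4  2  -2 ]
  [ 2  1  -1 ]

R2 ← R2 − 4·R1
  [ 1  0   0 ]
  [ 0  2  -2 ]
  [ 2  1  -1 ]
R3 ← R3 − 2·R1
  [ 1  0   0 ]
  [ 0  2  -2 ]
  [ 0  1  -1 ]
R2 ← 1/2·R2
  [ 1  0   0 ]
  [ 0  1  -1 ]
  [ 0  1  -1 ]
R3 ← R3 − R2
  [ 1  0   0 ]
  [ 0  1  -1 ]
  [ 0  0   0 ]

[[1, 0, 0], [0, 1, -1], [0, 0, 0]]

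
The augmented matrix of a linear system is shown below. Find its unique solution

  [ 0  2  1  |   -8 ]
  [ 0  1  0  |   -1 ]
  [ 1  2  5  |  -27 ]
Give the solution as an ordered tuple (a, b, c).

(5, -1, -6)

r1 <=> r3
  [ 1  2  5  |  -27 ]
  [ 0  1  0  |   -1 ]
  [ 0  2  1  |   -8 ]
r3 -> r3 − 2·r2
  [ 1  2  5  |  -27 ]
  [ 0  1  0  |   -1 ]
  [ 0  0  1  |   -6 ]
r1 -> r1 − 5·r3
  [ 1  2  0  |   3 ]
  [ 0  1  0  |  -1 ]
  [ 0  0  1  |  -6 ]
r1 -> r1 − 2·r2
  [ 1  0  0  |   5 ]
  [ 0  1  0  |  -1 ]
  [ 0  0  1  |  -6 ]
Reading off the last column: a = 5, b = -1, c = -6.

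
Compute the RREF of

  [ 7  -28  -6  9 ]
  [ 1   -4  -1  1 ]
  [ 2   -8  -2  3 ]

[[1, -4, 0, 0], [0, 0, 1, 0], [0, 0, 0, 1]]

ρ1 → 1/7·ρ1
  [ 1  -4  -6/7  9/7 ]
  [ 1  -4    -1    1 ]
  [ 2  -8    -2    3 ]
ρ2 → ρ2 − ρ1
  [ 1  -4  -6/7   9/7 ]
  [ 0   0  -1/7  -2/7 ]
  [ 2  -8    -2     3 ]
ρ3 → ρ3 − 2·ρ1
  [ 1  -4  -6/7   9/7 ]
  [ 0   0  -1/7  -2/7 ]
  [ 0   0  -2/7   3/7 ]
ρ2 → -7·ρ2
  [ 1  -4  -6/7  9/7 ]
  [ 0   0     1    2 ]
  [ 0   0  -2/7  3/7 ]
ρ3 → ρ3 + 2/7·ρ2
  [ 1  -4  -6/7  9/7 ]
  [ 0   0     1    2 ]
  [ 0   0     0    1 ]
ρ2 → ρ2 − 2·ρ3
  [ 1  -4  -6/7  9/7 ]
  [ 0   0     1    0 ]
  [ 0   0     0    1 ]
ρ1 → ρ1 − 9/7·ρ3
  [ 1  -4  -6/7  0 ]
  [ 0   0     1  0 ]
  [ 0   0     0  1 ]
ρ1 → ρ1 + 6/7·ρ2
  [ 1  -4  0  0 ]
  [ 0   0  1  0 ]
  [ 0   0  0  1 ]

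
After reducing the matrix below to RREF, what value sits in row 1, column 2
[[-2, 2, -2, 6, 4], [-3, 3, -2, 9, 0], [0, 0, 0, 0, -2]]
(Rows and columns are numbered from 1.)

R1 → -1/2·R1
R2 → R2 + 3·R1
R3 → -1/2·R3
R2 → R2 + 6·R3
R1 → R1 + 2·R3
R1 → R1 − R2

-1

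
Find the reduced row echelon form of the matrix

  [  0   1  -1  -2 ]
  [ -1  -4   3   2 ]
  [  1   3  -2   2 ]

[[1, 0, 1, 0], [0, 1, -1, 0], [0, 0, 0, 1]]

R1 ↔ R2
R1 → -1·R1
R3 → R3 − R1
R3 → R3 + R2
R3 → 1/2·R3
R2 → R2 + 2·R3
R1 → R1 + 2·R3
R1 → R1 − 4·R2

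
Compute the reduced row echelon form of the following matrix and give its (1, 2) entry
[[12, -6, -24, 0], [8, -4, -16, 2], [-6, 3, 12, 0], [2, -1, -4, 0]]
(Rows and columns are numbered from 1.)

Multiply r1 by 1/12.
  [  1  -1/2   -2  0 ]
  [  8    -4  -16  2 ]
  [ -6     3   12  0 ]
  [  2    -1   -4  0 ]
Subtract 8 times r1 from r2.
  [  1  -1/2  -2  0 ]
  [  0     0   0  2 ]
  [ -6     3  12  0 ]
  [  2    -1  -4  0 ]
Add 6 times r1 to r3.
  [ 1  -1/2  -2  0 ]
  [ 0     0   0  2 ]
  [ 0     0   0  0 ]
  [ 2    -1  -4  0 ]
Subtract 2 times r1 from r4.
  [ 1  -1/2  -2  0 ]
  [ 0     0   0  2 ]
  [ 0     0   0  0 ]
  [ 0     0   0  0 ]
Multiply r2 by 1/2.
  [ 1  -1/2  -2  0 ]
  [ 0     0   0  1 ]
  [ 0     0   0  0 ]
  [ 0     0   0  0 ]

-1/2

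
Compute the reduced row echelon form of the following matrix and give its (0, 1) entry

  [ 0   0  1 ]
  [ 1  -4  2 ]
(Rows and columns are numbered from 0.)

-4

r1 <=> r2
  [ 1  -4  2 ]
  [ 0   0  1 ]
r1 ← r1 − 2·r2
  [ 1  -4  0 ]
  [ 0   0  1 ]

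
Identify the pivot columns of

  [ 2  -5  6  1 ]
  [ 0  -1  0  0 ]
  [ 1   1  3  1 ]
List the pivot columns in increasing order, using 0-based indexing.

0, 1, 3

r1 → 1/2·r1
  [ 1  -5/2  3  1/2 ]
  [ 0    -1  0    0 ]
  [ 1     1  3    1 ]
r3 → r3 − r1
  [ 1  -5/2  3  1/2 ]
  [ 0    -1  0    0 ]
  [ 0   7/2  0  1/2 ]
r2 → -1·r2
  [ 1  -5/2  3  1/2 ]
  [ 0     1  0    0 ]
  [ 0   7/2  0  1/2 ]
r3 → r3 − 7/2·r2
  [ 1  -5/2  3  1/2 ]
  [ 0     1  0    0 ]
  [ 0     0  0  1/2 ]
r3 → 2·r3
  [ 1  -5/2  3  1/2 ]
  [ 0     1  0    0 ]
  [ 0     0  0    1 ]
r1 → r1 − 1/2·r3
  [ 1  -5/2  3  0 ]
  [ 0     1  0  0 ]
  [ 0     0  0  1 ]
r1 → r1 + 5/2·r2
  [ 1  0  3  0 ]
  [ 0  1  0  0 ]
  [ 0  0  0  1 ]
Pivot columns are the columns containing a leading 1.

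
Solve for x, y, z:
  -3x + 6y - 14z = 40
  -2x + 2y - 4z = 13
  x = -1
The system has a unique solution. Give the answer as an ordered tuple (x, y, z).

Form the augmented matrix and row-reduce:
  [ -3  6  -14  |  40 ]
  [ -2  2   -4  |  13 ]
  [  1  0    0  |  -1 ]
Multiply R1 by -1/3.
  [  1  -2  14/3  |  -40/3 ]
  [ -2   2    -4  |     13 ]
  [  1   0     0  |     -1 ]
Add 2 times R1 to R2.
  [ 1  -2  14/3  |  -40/3 ]
  [ 0  -2  16/3  |  -41/3 ]
  [ 1   0     0  |     -1 ]
Subtract R1 from R3.
  [ 1  -2   14/3  |  -40/3 ]
  [ 0  -2   16/3  |  -41/3 ]
  [ 0   2  -14/3  |   37/3 ]
Multiply R2 by -1/2.
  [ 1  -2   14/3  |  -40/3 ]
  [ 0   1   -8/3  |   41/6 ]
  [ 0   2  -14/3  |   37/3 ]
Subtract 2 times R2 from R3.
  [ 1  -2  14/3  |  -40/3 ]
  [ 0   1  -8/3  |   41/6 ]
  [ 0   0   2/3  |   -4/3 ]
Multiply R3 by 3/2.
  [ 1  -2  14/3  |  -40/3 ]
  [ 0   1  -8/3  |   41/6 ]
  [ 0   0     1  |     -2 ]
Add 8/3 times R3 to R2.
  [ 1  -2  14/3  |  -40/3 ]
  [ 0   1     0  |    3/2 ]
  [ 0   0     1  |     -2 ]
Subtract 14/3 times R3 from R1.
  [ 1  -2  0  |   -4 ]
  [ 0   1  0  |  3/2 ]
  [ 0   0  1  |   -2 ]
Add 2 times R2 to R1.
  [ 1  0  0  |   -1 ]
  [ 0  1  0  |  3/2 ]
  [ 0  0  1  |   -2 ]
Reading off the last column: x = -1, y = 3/2, z = -2.

(-1, 3/2, -2)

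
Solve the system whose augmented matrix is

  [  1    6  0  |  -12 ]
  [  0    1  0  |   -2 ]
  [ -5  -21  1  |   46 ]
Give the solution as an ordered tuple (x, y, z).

(0, -2, 4)

Add 5 times ρ1 to ρ3.
  [ 1  6  0  |  -12 ]
  [ 0  1  0  |   -2 ]
  [ 0  9  1  |  -14 ]
Subtract 9 times ρ2 from ρ3.
  [ 1  6  0  |  -12 ]
  [ 0  1  0  |   -2 ]
  [ 0  0  1  |    4 ]
Subtract 6 times ρ2 from ρ1.
  [ 1  0  0  |   0 ]
  [ 0  1  0  |  -2 ]
  [ 0  0  1  |   4 ]
Reading off the last column: x = 0, y = -2, z = 4.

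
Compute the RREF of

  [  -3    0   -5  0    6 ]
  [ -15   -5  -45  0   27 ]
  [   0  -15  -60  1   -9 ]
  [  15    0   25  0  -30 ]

R1 := -1/3·R1
R2 := R2 + 15·R1
R4 := R4 − 15·R1
R2 := -1/5·R2
R3 := R3 + 15·R2

[[1, 0, 5/3, 0, -2], [0, 1, 4, 0, 3/5], [0, 0, 0, 1, 0], [0, 0, 0, 0, 0]]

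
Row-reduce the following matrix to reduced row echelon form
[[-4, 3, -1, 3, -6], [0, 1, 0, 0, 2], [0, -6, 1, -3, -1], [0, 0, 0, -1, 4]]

[[1, 0, 0, 0, 1/4], [0, 1, 0, 0, 2], [0, 0, 1, 0, -1], [0, 0, 0, 1, -4]]

r1 := -1/4·r1
  [ 1  -3/4  1/4  -3/4  3/2 ]
  [ 0     1    0     0    2 ]
  [ 0    -6    1    -3   -1 ]
  [ 0     0    0    -1    4 ]
r3 := r3 + 6·r2
  [ 1  -3/4  1/4  -3/4  3/2 ]
  [ 0     1    0     0    2 ]
  [ 0     0    1    -3   11 ]
  [ 0     0    0    -1    4 ]
r4 := -1·r4
  [ 1  -3/4  1/4  -3/4  3/2 ]
  [ 0     1    0     0    2 ]
  [ 0     0    1    -3   11 ]
  [ 0     0    0     1   -4 ]
r3 := r3 + 3·r4
  [ 1  -3/4  1/4  -3/4  3/2 ]
  [ 0     1    0     0    2 ]
  [ 0     0    1     0   -1 ]
  [ 0     0    0     1   -4 ]
r1 := r1 + 3/4·r4
  [ 1  -3/4  1/4  0  -3/2 ]
  [ 0     1    0  0     2 ]
  [ 0     0    1  0    -1 ]
  [ 0     0    0  1    -4 ]
r1 := r1 − 1/4·r3
  [ 1  -3/4  0  0  -5/4 ]
  [ 0     1  0  0     2 ]
  [ 0     0  1  0    -1 ]
  [ 0     0  0  1    -4 ]
r1 := r1 + 3/4·r2
  [ 1  0  0  0  1/4 ]
  [ 0  1  0  0    2 ]
  [ 0  0  1  0   -1 ]
  [ 0  0  0  1   -4 ]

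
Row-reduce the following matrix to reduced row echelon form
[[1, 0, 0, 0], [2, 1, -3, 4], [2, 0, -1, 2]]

[[1, 0, 0, 0], [0, 1, 0, -2], [0, 0, 1, -2]]

ρ2 -> ρ2 − 2·ρ1
  [ 1  0   0  0 ]
  [ 0  1  -3  4 ]
  [ 2  0  -1  2 ]
ρ3 -> ρ3 − 2·ρ1
  [ 1  0   0  0 ]
  [ 0  1  -3  4 ]
  [ 0  0  -1  2 ]
ρ3 -> -1·ρ3
  [ 1  0   0   0 ]
  [ 0  1  -3   4 ]
  [ 0  0   1  -2 ]
ρ2 -> ρ2 + 3·ρ3
  [ 1  0  0   0 ]
  [ 0  1  0  -2 ]
  [ 0  0  1  -2 ]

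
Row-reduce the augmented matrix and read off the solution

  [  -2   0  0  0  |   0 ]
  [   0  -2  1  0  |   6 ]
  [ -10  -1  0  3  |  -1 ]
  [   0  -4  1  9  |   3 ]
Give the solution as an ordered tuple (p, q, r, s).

r1 -> -1/2·r1
r3 -> r3 + 10·r1
r2 -> -1/2·r2
r3 -> r3 + r2
r4 -> r4 + 4·r2
r3 -> -2·r3
r4 -> r4 + r3
r4 -> 1/3·r4
r3 -> r3 + 6·r4
r2 -> r2 + 1/2·r3
Reading off the last column: p = 0, q = 0, r = 6, s = -1/3.

(0, 0, 6, -1/3)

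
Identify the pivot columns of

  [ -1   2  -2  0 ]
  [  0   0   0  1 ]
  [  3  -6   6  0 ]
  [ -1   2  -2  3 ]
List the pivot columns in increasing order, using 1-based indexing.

1, 4

Multiply R1 by -1.
  [  1  -2   2  0 ]
  [  0   0   0  1 ]
  [  3  -6   6  0 ]
  [ -1   2  -2  3 ]
Subtract 3 times R1 from R3.
  [  1  -2   2  0 ]
  [  0   0   0  1 ]
  [  0   0   0  0 ]
  [ -1   2  -2  3 ]
Add R1 to R4.
  [ 1  -2  2  0 ]
  [ 0   0  0  1 ]
  [ 0   0  0  0 ]
  [ 0   0  0  3 ]
Subtract 3 times R2 from R4.
  [ 1  -2  2  0 ]
  [ 0   0  0  1 ]
  [ 0   0  0  0 ]
  [ 0   0  0  0 ]
Pivot columns are the columns containing a leading 1.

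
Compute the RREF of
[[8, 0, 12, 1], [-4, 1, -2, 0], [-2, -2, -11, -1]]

[[1, 0, 3/2, 0], [0, 1, 4, 0], [0, 0, 0, 1]]

R1 -> 1/8·R1
  [  1   0  3/2  1/8 ]
  [ -4   1   -2    0 ]
  [ -2  -2  -11   -1 ]
R2 -> R2 + 4·R1
  [  1   0  3/2  1/8 ]
  [  0   1    4  1/2 ]
  [ -2  -2  -11   -1 ]
R3 -> R3 + 2·R1
  [ 1   0  3/2   1/8 ]
  [ 0   1    4   1/2 ]
  [ 0  -2   -8  -3/4 ]
R3 -> R3 + 2·R2
  [ 1  0  3/2  1/8 ]
  [ 0  1    4  1/2 ]
  [ 0  0    0  1/4 ]
R3 -> 4·R3
  [ 1  0  3/2  1/8 ]
  [ 0  1    4  1/2 ]
  [ 0  0    0    1 ]
R2 -> R2 − 1/2·R3
  [ 1  0  3/2  1/8 ]
  [ 0  1    4    0 ]
  [ 0  0    0    1 ]
R1 -> R1 − 1/8·R3
  [ 1  0  3/2  0 ]
  [ 0  1    4  0 ]
  [ 0  0    0  1 ]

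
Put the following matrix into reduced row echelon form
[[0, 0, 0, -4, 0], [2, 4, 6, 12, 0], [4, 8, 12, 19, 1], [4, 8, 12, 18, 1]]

Swap R1 and R2.
  [ 2  4   6  12  0 ]
  [ 0  0   0  -4  0 ]
  [ 4  8  12  19  1 ]
  [ 4  8  12  18  1 ]
Multiply R1 by 1/2.
  [ 1  2   3   6  0 ]
  [ 0  0   0  -4  0 ]
  [ 4  8  12  19  1 ]
  [ 4  8  12  18  1 ]
Subtract 4 times R1 from R3.
  [ 1  2   3   6  0 ]
  [ 0  0   0  -4  0 ]
  [ 0  0   0  -5  1 ]
  [ 4  8  12  18  1 ]
Subtract 4 times R1 from R4.
  [ 1  2  3   6  0 ]
  [ 0  0  0  -4  0 ]
  [ 0  0  0  -5  1 ]
  [ 0  0  0  -6  1 ]
Multiply R2 by -1/4.
  [ 1  2  3   6  0 ]
  [ 0  0  0   1  0 ]
  [ 0  0  0  -5  1 ]
  [ 0  0  0  -6  1 ]
Add 5 times R2 to R3.
  [ 1  2  3   6  0 ]
  [ 0  0  0   1  0 ]
  [ 0  0  0   0  1 ]
  [ 0  0  0  -6  1 ]
Add 6 times R2 to R4.
  [ 1  2  3  6  0 ]
  [ 0  0  0  1  0 ]
  [ 0  0  0  0  1 ]
  [ 0  0  0  0  1 ]
Subtract R3 from R4.
  [ 1  2  3  6  0 ]
  [ 0  0  0  1  0 ]
  [ 0  0  0  0  1 ]
  [ 0  0  0  0  0 ]
Subtract 6 times R2 from R1.
  [ 1  2  3  0  0 ]
  [ 0  0  0  1  0 ]
  [ 0  0  0  0  1 ]
  [ 0  0  0  0  0 ]

[[1, 2, 3, 0, 0], [0, 0, 0, 1, 0], [0, 0, 0, 0, 1], [0, 0, 0, 0, 0]]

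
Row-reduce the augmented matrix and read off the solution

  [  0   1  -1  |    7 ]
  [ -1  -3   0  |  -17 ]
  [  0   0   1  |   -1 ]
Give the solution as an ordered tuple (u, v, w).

(-1, 6, -1)

ρ1 ↔ ρ2
  [ -1  -3   0  |  -17 ]
  [  0   1  -1  |    7 ]
  [  0   0   1  |   -1 ]
ρ1 ← -1·ρ1
  [ 1  3   0  |  17 ]
  [ 0  1  -1  |   7 ]
  [ 0  0   1  |  -1 ]
ρ2 ← ρ2 + ρ3
  [ 1  3  0  |  17 ]
  [ 0  1  0  |   6 ]
  [ 0  0  1  |  -1 ]
ρ1 ← ρ1 − 3·ρ2
  [ 1  0  0  |  -1 ]
  [ 0  1  0  |   6 ]
  [ 0  0  1  |  -1 ]
Reading off the last column: u = -1, v = 6, w = -1.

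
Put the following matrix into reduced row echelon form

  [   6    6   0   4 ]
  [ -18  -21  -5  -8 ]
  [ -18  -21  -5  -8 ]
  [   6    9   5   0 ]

[[1, 0, -5/3, 2], [0, 1, 5/3, -4/3], [0, 0, 0, 0], [0, 0, 0, 0]]

R1 → 1/6·R1
  [   1    1   0  2/3 ]
  [ -18  -21  -5   -8 ]
  [ -18  -21  -5   -8 ]
  [   6    9   5    0 ]
R2 → R2 + 18·R1
  [   1    1   0  2/3 ]
  [   0   -3  -5    4 ]
  [ -18  -21  -5   -8 ]
  [   6    9   5    0 ]
R3 → R3 + 18·R1
  [ 1   1   0  2/3 ]
  [ 0  -3  -5    4 ]
  [ 0  -3  -5    4 ]
  [ 6   9   5    0 ]
R4 → R4 − 6·R1
  [ 1   1   0  2/3 ]
  [ 0  -3  -5    4 ]
  [ 0  -3  -5    4 ]
  [ 0   3   5   -4 ]
R2 → -1/3·R2
  [ 1   1    0   2/3 ]
  [ 0   1  5/3  -4/3 ]
  [ 0  -3   -5     4 ]
  [ 0   3    5    -4 ]
R3 → R3 + 3·R2
  [ 1  1    0   2/3 ]
  [ 0  1  5/3  -4/3 ]
  [ 0  0    0     0 ]
  [ 0  3    5    -4 ]
R4 → R4 − 3·R2
  [ 1  1    0   2/3 ]
  [ 0  1  5/3  -4/3 ]
  [ 0  0    0     0 ]
  [ 0  0    0     0 ]
R1 → R1 − R2
  [ 1  0  -5/3     2 ]
  [ 0  1   5/3  -4/3 ]
  [ 0  0     0     0 ]
  [ 0  0     0     0 ]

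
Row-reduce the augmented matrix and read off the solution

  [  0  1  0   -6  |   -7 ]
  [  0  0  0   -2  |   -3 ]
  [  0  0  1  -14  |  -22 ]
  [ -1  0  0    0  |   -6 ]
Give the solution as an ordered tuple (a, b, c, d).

(6, 2, -1, 3/2)

R1 ↔ R4
  [ -1  0  0    0  |   -6 ]
  [  0  0  0   -2  |   -3 ]
  [  0  0  1  -14  |  -22 ]
  [  0  1  0   -6  |   -7 ]
R1 ← -1·R1
  [ 1  0  0    0  |    6 ]
  [ 0  0  0   -2  |   -3 ]
  [ 0  0  1  -14  |  -22 ]
  [ 0  1  0   -6  |   -7 ]
R2 ↔ R4
  [ 1  0  0    0  |    6 ]
  [ 0  1  0   -6  |   -7 ]
  [ 0  0  1  -14  |  -22 ]
  [ 0  0  0   -2  |   -3 ]
R4 ← -1/2·R4
  [ 1  0  0    0  |    6 ]
  [ 0  1  0   -6  |   -7 ]
  [ 0  0  1  -14  |  -22 ]
  [ 0  0  0    1  |  3/2 ]
R3 ← R3 + 14·R4
  [ 1  0  0   0  |    6 ]
  [ 0  1  0  -6  |   -7 ]
  [ 0  0  1   0  |   -1 ]
  [ 0  0  0   1  |  3/2 ]
R2 ← R2 + 6·R4
  [ 1  0  0  0  |    6 ]
  [ 0  1  0  0  |    2 ]
  [ 0  0  1  0  |   -1 ]
  [ 0  0  0  1  |  3/2 ]
Reading off the last column: a = 6, b = 2, c = -1, d = 3/2.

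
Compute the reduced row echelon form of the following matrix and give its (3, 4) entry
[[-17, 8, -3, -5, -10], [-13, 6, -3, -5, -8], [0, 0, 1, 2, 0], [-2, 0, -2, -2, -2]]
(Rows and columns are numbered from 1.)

2

Multiply R1 by -1/17.
  [   1  -8/17  3/17  5/17  10/17 ]
  [ -13      6    -3    -5     -8 ]
  [   0      0     1     2      0 ]
  [  -2      0    -2    -2     -2 ]
Add 13 times R1 to R2.
  [  1  -8/17    3/17    5/17  10/17 ]
  [  0  -2/17  -12/17  -20/17  -6/17 ]
  [  0      0       1       2      0 ]
  [ -2      0      -2      -2     -2 ]
Add 2 times R1 to R4.
  [ 1   -8/17    3/17    5/17   10/17 ]
  [ 0   -2/17  -12/17  -20/17   -6/17 ]
  [ 0       0       1       2       0 ]
  [ 0  -16/17  -28/17  -24/17  -14/17 ]
Multiply R2 by -17/2.
  [ 1   -8/17    3/17    5/17   10/17 ]
  [ 0       1       6      10       3 ]
  [ 0       0       1       2       0 ]
  [ 0  -16/17  -28/17  -24/17  -14/17 ]
Add 16/17 times R2 to R4.
  [ 1  -8/17  3/17  5/17  10/17 ]
  [ 0      1     6    10      3 ]
  [ 0      0     1     2      0 ]
  [ 0      0     4     8      2 ]
Subtract 4 times R3 from R4.
  [ 1  -8/17  3/17  5/17  10/17 ]
  [ 0      1     6    10      3 ]
  [ 0      0     1     2      0 ]
  [ 0      0     0     0      2 ]
Multiply R4 by 1/2.
  [ 1  -8/17  3/17  5/17  10/17 ]
  [ 0      1     6    10      3 ]
  [ 0      0     1     2      0 ]
  [ 0      0     0     0      1 ]
Subtract 3 times R4 from R2.
  [ 1  -8/17  3/17  5/17  10/17 ]
  [ 0      1     6    10      0 ]
  [ 0      0     1     2      0 ]
  [ 0      0     0     0      1 ]
Subtract 10/17 times R4 from R1.
  [ 1  -8/17  3/17  5/17  0 ]
  [ 0      1     6    10  0 ]
  [ 0      0     1     2  0 ]
  [ 0      0     0     0  1 ]
Subtract 6 times R3 from R2.
  [ 1  -8/17  3/17  5/17  0 ]
  [ 0      1     0    -2  0 ]
  [ 0      0     1     2  0 ]
  [ 0      0     0     0  1 ]
Subtract 3/17 times R3 from R1.
  [ 1  -8/17  0  -1/17  0 ]
  [ 0      1  0     -2  0 ]
  [ 0      0  1      2  0 ]
  [ 0      0  0      0  1 ]
Add 8/17 times R2 to R1.
  [ 1  0  0  -1  0 ]
  [ 0  1  0  -2  0 ]
  [ 0  0  1   2  0 ]
  [ 0  0  0   0  1 ]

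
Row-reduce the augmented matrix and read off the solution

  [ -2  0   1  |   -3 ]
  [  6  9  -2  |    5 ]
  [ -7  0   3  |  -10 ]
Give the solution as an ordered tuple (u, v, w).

(1, -1/3, -1)

ρ1 → -1/2·ρ1
ρ2 → ρ2 − 6·ρ1
ρ3 → ρ3 + 7·ρ1
ρ2 → 1/9·ρ2
ρ3 → -2·ρ3
ρ2 → ρ2 − 1/9·ρ3
ρ1 → ρ1 + 1/2·ρ3
Reading off the last column: u = 1, v = -1/3, w = -1.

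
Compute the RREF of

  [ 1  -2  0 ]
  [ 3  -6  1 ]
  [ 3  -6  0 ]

[[1, -2, 0], [0, 0, 1], [0, 0, 0]]

ρ2 := ρ2 − 3·ρ1
ρ3 := ρ3 − 3·ρ1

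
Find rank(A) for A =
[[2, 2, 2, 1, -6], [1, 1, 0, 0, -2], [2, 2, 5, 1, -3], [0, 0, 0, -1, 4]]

Multiply R1 by 1/2.
  [ 1  1  1  1/2  -3 ]
  [ 1  1  0    0  -2 ]
  [ 2  2  5    1  -3 ]
  [ 0  0  0   -1   4 ]
Subtract R1 from R2.
  [ 1  1   1   1/2  -3 ]
  [ 0  0  -1  -1/2   1 ]
  [ 2  2   5     1  -3 ]
  [ 0  0   0    -1   4 ]
Subtract 2 times R1 from R3.
  [ 1  1   1   1/2  -3 ]
  [ 0  0  -1  -1/2   1 ]
  [ 0  0   3     0   3 ]
  [ 0  0   0    -1   4 ]
Multiply R2 by -1.
  [ 1  1  1  1/2  -3 ]
  [ 0  0  1  1/2  -1 ]
  [ 0  0  3    0   3 ]
  [ 0  0  0   -1   4 ]
Subtract 3 times R2 from R3.
  [ 1  1  1   1/2  -3 ]
  [ 0  0  1   1/2  -1 ]
  [ 0  0  0  -3/2   6 ]
  [ 0  0  0    -1   4 ]
Multiply R3 by -2/3.
  [ 1  1  1  1/2  -3 ]
  [ 0  0  1  1/2  -1 ]
  [ 0  0  0    1  -4 ]
  [ 0  0  0   -1   4 ]
Add R3 to R4.
  [ 1  1  1  1/2  -3 ]
  [ 0  0  1  1/2  -1 ]
  [ 0  0  0    1  -4 ]
  [ 0  0  0    0   0 ]
Subtract 1/2 times R3 from R2.
  [ 1  1  1  1/2  -3 ]
  [ 0  0  1    0   1 ]
  [ 0  0  0    1  -4 ]
  [ 0  0  0    0   0 ]
Subtract 1/2 times R3 from R1.
  [ 1  1  1  0  -1 ]
  [ 0  0  1  0   1 ]
  [ 0  0  0  1  -4 ]
  [ 0  0  0  0   0 ]
Subtract R2 from R1.
  [ 1  1  0  0  -2 ]
  [ 0  0  1  0   1 ]
  [ 0  0  0  1  -4 ]
  [ 0  0  0  0   0 ]
The reduced form has 3 nonzero rows.

rank = 3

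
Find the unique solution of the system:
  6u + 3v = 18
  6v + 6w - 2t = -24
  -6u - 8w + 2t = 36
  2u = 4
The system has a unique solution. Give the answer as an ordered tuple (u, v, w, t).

(2, 2, -6, 0)

Form the augmented matrix and row-reduce:
  [  6  3   0   0  |   18 ]
  [  0  6   6  -2  |  -24 ]
  [ -6  0  -8   2  |   36 ]
  [  2  0   0   0  |    4 ]
Multiply ρ1 by 1/6.
  [  1  1/2   0   0  |    3 ]
  [  0    6   6  -2  |  -24 ]
  [ -6    0  -8   2  |   36 ]
  [  2    0   0   0  |    4 ]
Add 6 times ρ1 to ρ3.
  [ 1  1/2   0   0  |    3 ]
  [ 0    6   6  -2  |  -24 ]
  [ 0    3  -8   2  |   54 ]
  [ 2    0   0   0  |    4 ]
Subtract 2 times ρ1 from ρ4.
  [ 1  1/2   0   0  |    3 ]
  [ 0    6   6  -2  |  -24 ]
  [ 0    3  -8   2  |   54 ]
  [ 0   -1   0   0  |   -2 ]
Multiply ρ2 by 1/6.
  [ 1  1/2   0     0  |   3 ]
  [ 0    1   1  -1/3  |  -4 ]
  [ 0    3  -8     2  |  54 ]
  [ 0   -1   0     0  |  -2 ]
Subtract 3 times ρ2 from ρ3.
  [ 1  1/2    0     0  |   3 ]
  [ 0    1    1  -1/3  |  -4 ]
  [ 0    0  -11     3  |  66 ]
  [ 0   -1    0     0  |  -2 ]
Add ρ2 to ρ4.
  [ 1  1/2    0     0  |   3 ]
  [ 0    1    1  -1/3  |  -4 ]
  [ 0    0  -11     3  |  66 ]
  [ 0    0    1  -1/3  |  -6 ]
Multiply ρ3 by -1/11.
  [ 1  1/2  0      0  |   3 ]
  [ 0    1  1   -1/3  |  -4 ]
  [ 0    0  1  -3/11  |  -6 ]
  [ 0    0  1   -1/3  |  -6 ]
Subtract ρ3 from ρ4.
  [ 1  1/2  0      0  |   3 ]
  [ 0    1  1   -1/3  |  -4 ]
  [ 0    0  1  -3/11  |  -6 ]
  [ 0    0  0  -2/33  |   0 ]
Multiply ρ4 by -33/2.
  [ 1  1/2  0      0  |   3 ]
  [ 0    1  1   -1/3  |  -4 ]
  [ 0    0  1  -3/11  |  -6 ]
  [ 0    0  0      1  |   0 ]
Add 3/11 times ρ4 to ρ3.
  [ 1  1/2  0     0  |   3 ]
  [ 0    1  1  -1/3  |  -4 ]
  [ 0    0  1     0  |  -6 ]
  [ 0    0  0     1  |   0 ]
Add 1/3 times ρ4 to ρ2.
  [ 1  1/2  0  0  |   3 ]
  [ 0    1  1  0  |  -4 ]
  [ 0    0  1  0  |  -6 ]
  [ 0    0  0  1  |   0 ]
Subtract ρ3 from ρ2.
  [ 1  1/2  0  0  |   3 ]
  [ 0    1  0  0  |   2 ]
  [ 0    0  1  0  |  -6 ]
  [ 0    0  0  1  |   0 ]
Subtract 1/2 times ρ2 from ρ1.
  [ 1  0  0  0  |   2 ]
  [ 0  1  0  0  |   2 ]
  [ 0  0  1  0  |  -6 ]
  [ 0  0  0  1  |   0 ]
Reading off the last column: u = 2, v = 2, w = -6, t = 0.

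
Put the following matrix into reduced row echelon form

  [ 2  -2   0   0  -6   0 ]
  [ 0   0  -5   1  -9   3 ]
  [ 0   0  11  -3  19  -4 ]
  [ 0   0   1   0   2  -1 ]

ρ1 := 1/2·ρ1
  [ 1  -1   0   0  -3   0 ]
  [ 0   0  -5   1  -9   3 ]
  [ 0   0  11  -3  19  -4 ]
  [ 0   0   1   0   2  -1 ]
ρ2 := -1/5·ρ2
  [ 1  -1   0     0   -3     0 ]
  [ 0   0   1  -1/5  9/5  -3/5 ]
  [ 0   0  11    -3   19    -4 ]
  [ 0   0   1     0    2    -1 ]
ρ3 := ρ3 − 11·ρ2
  [ 1  -1  0     0    -3     0 ]
  [ 0   0  1  -1/5   9/5  -3/5 ]
  [ 0   0  0  -4/5  -4/5  13/5 ]
  [ 0   0  1     0     2    -1 ]
ρ4 := ρ4 − ρ2
  [ 1  -1  0     0    -3     0 ]
  [ 0   0  1  -1/5   9/5  -3/5 ]
  [ 0   0  0  -4/5  -4/5  13/5 ]
  [ 0   0  0   1/5   1/5  -2/5 ]
ρ3 := -5/4·ρ3
  [ 1  -1  0     0   -3      0 ]
  [ 0   0  1  -1/5  9/5   -3/5 ]
  [ 0   0  0     1    1  -13/4 ]
  [ 0   0  0   1/5  1/5   -2/5 ]
ρ4 := ρ4 − 1/5·ρ3
  [ 1  -1  0     0   -3      0 ]
  [ 0   0  1  -1/5  9/5   -3/5 ]
  [ 0   0  0     1    1  -13/4 ]
  [ 0   0  0     0    0    1/4 ]
ρ4 := 4·ρ4
  [ 1  -1  0     0   -3      0 ]
  [ 0   0  1  -1/5  9/5   -3/5 ]
  [ 0   0  0     1    1  -13/4 ]
  [ 0   0  0     0    0      1 ]
ρ3 := ρ3 + 13/4·ρ4
  [ 1  -1  0     0   -3     0 ]
  [ 0   0  1  -1/5  9/5  -3/5 ]
  [ 0   0  0     1    1     0 ]
  [ 0   0  0     0    0     1 ]
ρ2 := ρ2 + 3/5·ρ4
  [ 1  -1  0     0   -3  0 ]
  [ 0   0  1  -1/5  9/5  0 ]
  [ 0   0  0     1    1  0 ]
  [ 0   0  0     0    0  1 ]
ρ2 := ρ2 + 1/5·ρ3
  [ 1  -1  0  0  -3  0 ]
  [ 0   0  1  0   2  0 ]
  [ 0   0  0  1   1  0 ]
  [ 0   0  0  0   0  1 ]

[[1, -1, 0, 0, -3, 0], [0, 0, 1, 0, 2, 0], [0, 0, 0, 1, 1, 0], [0, 0, 0, 0, 0, 1]]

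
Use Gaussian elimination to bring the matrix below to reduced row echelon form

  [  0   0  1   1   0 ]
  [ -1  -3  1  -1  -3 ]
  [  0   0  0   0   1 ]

[[1, 3, 0, 2, 0], [0, 0, 1, 1, 0], [0, 0, 0, 0, 1]]

Swap ρ1 and ρ2.
  [ -1  -3  1  -1  -3 ]
  [  0   0  1   1   0 ]
  [  0   0  0   0   1 ]
Multiply ρ1 by -1.
  [ 1  3  -1  1  3 ]
  [ 0  0   1  1  0 ]
  [ 0  0   0  0  1 ]
Subtract 3 times ρ3 from ρ1.
  [ 1  3  -1  1  0 ]
  [ 0  0   1  1  0 ]
  [ 0  0   0  0  1 ]
Add ρ2 to ρ1.
  [ 1  3  0  2  0 ]
  [ 0  0  1  1  0 ]
  [ 0  0  0  0  1 ]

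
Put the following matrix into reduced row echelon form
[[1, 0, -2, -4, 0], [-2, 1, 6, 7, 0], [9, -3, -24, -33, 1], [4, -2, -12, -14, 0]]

[[1, 0, -2, -4, 0], [0, 1, 2, -1, 0], [0, 0, 0, 0, 1], [0, 0, 0, 0, 0]]

R2 := R2 + 2·R1
  [ 1   0   -2   -4  0 ]
  [ 0   1    2   -1  0 ]
  [ 9  -3  -24  -33  1 ]
  [ 4  -2  -12  -14  0 ]
R3 := R3 − 9·R1
  [ 1   0   -2   -4  0 ]
  [ 0   1    2   -1  0 ]
  [ 0  -3   -6    3  1 ]
  [ 4  -2  -12  -14  0 ]
R4 := R4 − 4·R1
  [ 1   0  -2  -4  0 ]
  [ 0   1   2  -1  0 ]
  [ 0  -3  -6   3  1 ]
  [ 0  -2  -4   2  0 ]
R3 := R3 + 3·R2
  [ 1   0  -2  -4  0 ]
  [ 0   1   2  -1  0 ]
  [ 0   0   0   0  1 ]
  [ 0  -2  -4   2  0 ]
R4 := R4 + 2·R2
  [ 1  0  -2  -4  0 ]
  [ 0  1   2  -1  0 ]
  [ 0  0   0   0  1 ]
  [ 0  0   0   0  0 ]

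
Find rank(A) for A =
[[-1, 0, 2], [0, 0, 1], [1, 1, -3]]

rank = 3

r1 → -1·r1
  [ 1  0  -2 ]
  [ 0  0   1 ]
  [ 1  1  -3 ]
r3 → r3 − r1
  [ 1  0  -2 ]
  [ 0  0   1 ]
  [ 0  1  -1 ]
r2 ↔ r3
  [ 1  0  -2 ]
  [ 0  1  -1 ]
  [ 0  0   1 ]
r2 → r2 + r3
  [ 1  0  -2 ]
  [ 0  1   0 ]
  [ 0  0   1 ]
r1 → r1 + 2·r3
  [ 1  0  0 ]
  [ 0  1  0 ]
  [ 0  0  1 ]
The reduced form has 3 nonzero rows.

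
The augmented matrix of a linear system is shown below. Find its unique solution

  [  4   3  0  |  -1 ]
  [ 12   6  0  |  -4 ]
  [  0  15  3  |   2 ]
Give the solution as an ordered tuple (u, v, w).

(-1/2, 1/3, -1)

R1 -> 1/4·R1
  [  1  3/4  0  |  -1/4 ]
  [ 12    6  0  |    -4 ]
  [  0   15  3  |     2 ]
R2 -> R2 − 12·R1
  [ 1  3/4  0  |  -1/4 ]
  [ 0   -3  0  |    -1 ]
  [ 0   15  3  |     2 ]
R2 -> -1/3·R2
  [ 1  3/4  0  |  -1/4 ]
  [ 0    1  0  |   1/3 ]
  [ 0   15  3  |     2 ]
R3 -> R3 − 15·R2
  [ 1  3/4  0  |  -1/4 ]
  [ 0    1  0  |   1/3 ]
  [ 0    0  3  |    -3 ]
R3 -> 1/3·R3
  [ 1  3/4  0  |  -1/4 ]
  [ 0    1  0  |   1/3 ]
  [ 0    0  1  |    -1 ]
R1 -> R1 − 3/4·R2
  [ 1  0  0  |  -1/2 ]
  [ 0  1  0  |   1/3 ]
  [ 0  0  1  |    -1 ]
Reading off the last column: u = -1/2, v = 1/3, w = -1.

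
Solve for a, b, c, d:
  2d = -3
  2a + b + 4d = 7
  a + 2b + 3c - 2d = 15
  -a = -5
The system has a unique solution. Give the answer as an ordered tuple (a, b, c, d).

(5, 3, 1/3, -3/2)

Form the augmented matrix and row-reduce:
  [  0  0  0   2  |  -3 ]
  [  2  1  0   4  |   7 ]
  [  1  2  3  -2  |  15 ]
  [ -1  0  0   0  |  -5 ]
r1 <=> r2
  [  2  1  0   4  |   7 ]
  [  0  0  0   2  |  -3 ]
  [  1  2  3  -2  |  15 ]
  [ -1  0  0   0  |  -5 ]
r1 -> 1/2·r1
  [  1  1/2  0   2  |  7/2 ]
  [  0    0  0   2  |   -3 ]
  [  1    2  3  -2  |   15 ]
  [ -1    0  0   0  |   -5 ]
r3 -> r3 − r1
  [  1  1/2  0   2  |   7/2 ]
  [  0    0  0   2  |    -3 ]
  [  0  3/2  3  -4  |  23/2 ]
  [ -1    0  0   0  |    -5 ]
r4 -> r4 + r1
  [ 1  1/2  0   2  |   7/2 ]
  [ 0    0  0   2  |    -3 ]
  [ 0  3/2  3  -4  |  23/2 ]
  [ 0  1/2  0   2  |  -3/2 ]
r2 <=> r3
  [ 1  1/2  0   2  |   7/2 ]
  [ 0  3/2  3  -4  |  23/2 ]
  [ 0    0  0   2  |    -3 ]
  [ 0  1/2  0   2  |  -3/2 ]
r2 -> 2/3·r2
  [ 1  1/2  0     2  |   7/2 ]
  [ 0    1  2  -8/3  |  23/3 ]
  [ 0    0  0     2  |    -3 ]
  [ 0  1/2  0     2  |  -3/2 ]
r4 -> r4 − 1/2·r2
  [ 1  1/2   0     2  |    7/2 ]
  [ 0    1   2  -8/3  |   23/3 ]
  [ 0    0   0     2  |     -3 ]
  [ 0    0  -1  10/3  |  -16/3 ]
r3 <=> r4
  [ 1  1/2   0     2  |    7/2 ]
  [ 0    1   2  -8/3  |   23/3 ]
  [ 0    0  -1  10/3  |  -16/3 ]
  [ 0    0   0     2  |     -3 ]
r3 -> -1·r3
  [ 1  1/2  0      2  |   7/2 ]
  [ 0    1  2   -8/3  |  23/3 ]
  [ 0    0  1  -10/3  |  16/3 ]
  [ 0    0  0      2  |    -3 ]
r4 -> 1/2·r4
  [ 1  1/2  0      2  |   7/2 ]
  [ 0    1  2   -8/3  |  23/3 ]
  [ 0    0  1  -10/3  |  16/3 ]
  [ 0    0  0      1  |  -3/2 ]
r3 -> r3 + 10/3·r4
  [ 1  1/2  0     2  |   7/2 ]
  [ 0    1  2  -8/3  |  23/3 ]
  [ 0    0  1     0  |   1/3 ]
  [ 0    0  0     1  |  -3/2 ]
r2 -> r2 + 8/3·r4
  [ 1  1/2  0  2  |   7/2 ]
  [ 0    1  2  0  |  11/3 ]
  [ 0    0  1  0  |   1/3 ]
  [ 0    0  0  1  |  -3/2 ]
r1 -> r1 − 2·r4
  [ 1  1/2  0  0  |  13/2 ]
  [ 0    1  2  0  |  11/3 ]
  [ 0    0  1  0  |   1/3 ]
  [ 0    0  0  1  |  -3/2 ]
r2 -> r2 − 2·r3
  [ 1  1/2  0  0  |  13/2 ]
  [ 0    1  0  0  |     3 ]
  [ 0    0  1  0  |   1/3 ]
  [ 0    0  0  1  |  -3/2 ]
r1 -> r1 − 1/2·r2
  [ 1  0  0  0  |     5 ]
  [ 0  1  0  0  |     3 ]
  [ 0  0  1  0  |   1/3 ]
  [ 0  0  0  1  |  -3/2 ]
Reading off the last column: a = 5, b = 3, c = 1/3, d = -3/2.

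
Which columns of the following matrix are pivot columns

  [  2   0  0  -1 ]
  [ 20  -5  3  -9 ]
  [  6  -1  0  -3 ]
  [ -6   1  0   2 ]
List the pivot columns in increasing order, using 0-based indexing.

r1 := 1/2·r1
  [  1   0  0  -1/2 ]
  [ 20  -5  3    -9 ]
  [  6  -1  0    -3 ]
  [ -6   1  0     2 ]
r2 := r2 − 20·r1
  [  1   0  0  -1/2 ]
  [  0  -5  3     1 ]
  [  6  -1  0    -3 ]
  [ -6   1  0     2 ]
r3 := r3 − 6·r1
  [  1   0  0  -1/2 ]
  [  0  -5  3     1 ]
  [  0  -1  0     0 ]
  [ -6   1  0     2 ]
r4 := r4 + 6·r1
  [ 1   0  0  -1/2 ]
  [ 0  -5  3     1 ]
  [ 0  -1  0     0 ]
  [ 0   1  0    -1 ]
r2 := -1/5·r2
  [ 1   0     0  -1/2 ]
  [ 0   1  -3/5  -1/5 ]
  [ 0  -1     0     0 ]
  [ 0   1     0    -1 ]
r3 := r3 + r2
  [ 1  0     0  -1/2 ]
  [ 0  1  -3/5  -1/5 ]
  [ 0  0  -3/5  -1/5 ]
  [ 0  1     0    -1 ]
r4 := r4 − r2
  [ 1  0     0  -1/2 ]
  [ 0  1  -3/5  -1/5 ]
  [ 0  0  -3/5  -1/5 ]
  [ 0  0   3/5  -4/5 ]
r3 := -5/3·r3
  [ 1  0     0  -1/2 ]
  [ 0  1  -3/5  -1/5 ]
  [ 0  0     1   1/3 ]
  [ 0  0   3/5  -4/5 ]
r4 := r4 − 3/5·r3
  [ 1  0     0  -1/2 ]
  [ 0  1  -3/5  -1/5 ]
  [ 0  0     1   1/3 ]
  [ 0  0     0    -1 ]
r4 := -1·r4
  [ 1  0     0  -1/2 ]
  [ 0  1  -3/5  -1/5 ]
  [ 0  0     1   1/3 ]
  [ 0  0     0     1 ]
r3 := r3 − 1/3·r4
  [ 1  0     0  -1/2 ]
  [ 0  1  -3/5  -1/5 ]
  [ 0  0     1     0 ]
  [ 0  0     0     1 ]
r2 := r2 + 1/5·r4
  [ 1  0     0  -1/2 ]
  [ 0  1  -3/5     0 ]
  [ 0  0     1     0 ]
  [ 0  0     0     1 ]
r1 := r1 + 1/2·r4
  [ 1  0     0  0 ]
  [ 0  1  -3/5  0 ]
  [ 0  0     1  0 ]
  [ 0  0     0  1 ]
r2 := r2 + 3/5·r3
  [ 1  0  0  0 ]
  [ 0  1  0  0 ]
  [ 0  0  1  0 ]
  [ 0  0  0  1 ]
Pivot columns are the columns containing a leading 1.

0, 1, 2, 3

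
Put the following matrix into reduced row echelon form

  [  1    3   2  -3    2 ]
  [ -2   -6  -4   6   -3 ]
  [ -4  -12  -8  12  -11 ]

r2 → r2 + 2·r1
  [  1    3   2  -3    2 ]
  [  0    0   0   0    1 ]
  [ -4  -12  -8  12  -11 ]
r3 → r3 + 4·r1
  [ 1  3  2  -3   2 ]
  [ 0  0  0   0   1 ]
  [ 0  0  0   0  -3 ]
r3 → r3 + 3·r2
  [ 1  3  2  -3  2 ]
  [ 0  0  0   0  1 ]
  [ 0  0  0   0  0 ]
r1 → r1 − 2·r2
  [ 1  3  2  -3  0 ]
  [ 0  0  0   0  1 ]
  [ 0  0  0   0  0 ]

[[1, 3, 2, -3, 0], [0, 0, 0, 0, 1], [0, 0, 0, 0, 0]]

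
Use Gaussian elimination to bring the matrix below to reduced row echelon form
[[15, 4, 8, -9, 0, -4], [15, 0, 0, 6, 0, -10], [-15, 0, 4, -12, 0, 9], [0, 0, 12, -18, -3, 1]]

[[1, 0, 0, 2/5, 0, -2/3], [0, 1, 0, -3/4, 0, 2], [0, 0, 1, -3/2, 0, -1/4], [0, 0, 0, 0, 1, -4/3]]

ρ1 → 1/15·ρ1
  [   1  4/15  8/15  -3/5   0  -4/15 ]
  [  15     0     0     6   0    -10 ]
  [ -15     0     4   -12   0      9 ]
  [   0     0    12   -18  -3      1 ]
ρ2 → ρ2 − 15·ρ1
  [   1  4/15  8/15  -3/5   0  -4/15 ]
  [   0    -4    -8    15   0     -6 ]
  [ -15     0     4   -12   0      9 ]
  [   0     0    12   -18  -3      1 ]
ρ3 → ρ3 + 15·ρ1
  [ 1  4/15  8/15  -3/5   0  -4/15 ]
  [ 0    -4    -8    15   0     -6 ]
  [ 0     4    12   -21   0      5 ]
  [ 0     0    12   -18  -3      1 ]
ρ2 → -1/4·ρ2
  [ 1  4/15  8/15   -3/5   0  -4/15 ]
  [ 0     1     2  -15/4   0    3/2 ]
  [ 0     4    12    -21   0      5 ]
  [ 0     0    12    -18  -3      1 ]
ρ3 → ρ3 − 4·ρ2
  [ 1  4/15  8/15   -3/5   0  -4/15 ]
  [ 0     1     2  -15/4   0    3/2 ]
  [ 0     0     4     -6   0     -1 ]
  [ 0     0    12    -18  -3      1 ]
ρ3 → 1/4·ρ3
  [ 1  4/15  8/15   -3/5   0  -4/15 ]
  [ 0     1     2  -15/4   0    3/2 ]
  [ 0     0     1   -3/2   0   -1/4 ]
  [ 0     0    12    -18  -3      1 ]
ρ4 → ρ4 − 12·ρ3
  [ 1  4/15  8/15   -3/5   0  -4/15 ]
  [ 0     1     2  -15/4   0    3/2 ]
  [ 0     0     1   -3/2   0   -1/4 ]
  [ 0     0     0      0  -3      4 ]
ρ4 → -1/3·ρ4
  [ 1  4/15  8/15   -3/5  0  -4/15 ]
  [ 0     1     2  -15/4  0    3/2 ]
  [ 0     0     1   -3/2  0   -1/4 ]
  [ 0     0     0      0  1   -4/3 ]
ρ2 → ρ2 − 2·ρ3
  [ 1  4/15  8/15  -3/5  0  -4/15 ]
  [ 0     1     0  -3/4  0      2 ]
  [ 0     0     1  -3/2  0   -1/4 ]
  [ 0     0     0     0  1   -4/3 ]
ρ1 → ρ1 − 8/15·ρ3
  [ 1  4/15  0   1/5  0  -2/15 ]
  [ 0     1  0  -3/4  0      2 ]
  [ 0     0  1  -3/2  0   -1/4 ]
  [ 0     0  0     0  1   -4/3 ]
ρ1 → ρ1 − 4/15·ρ2
  [ 1  0  0   2/5  0  -2/3 ]
  [ 0  1  0  -3/4  0     2 ]
  [ 0  0  1  -3/2  0  -1/4 ]
  [ 0  0  0     0  1  -4/3 ]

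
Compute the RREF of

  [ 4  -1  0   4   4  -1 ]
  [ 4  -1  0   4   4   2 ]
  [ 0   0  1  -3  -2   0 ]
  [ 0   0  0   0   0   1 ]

Multiply R1 by 1/4.
  [ 1  -1/4  0   1   1  -1/4 ]
  [ 4    -1  0   4   4     2 ]
  [ 0     0  1  -3  -2     0 ]
  [ 0     0  0   0   0     1 ]
Subtract 4 times R1 from R2.
  [ 1  -1/4  0   1   1  -1/4 ]
  [ 0     0  0   0   0     3 ]
  [ 0     0  1  -3  -2     0 ]
  [ 0     0  0   0   0     1 ]
Swap R2 and R3.
  [ 1  -1/4  0   1   1  -1/4 ]
  [ 0     0  1  -3  -2     0 ]
  [ 0     0  0   0   0     3 ]
  [ 0     0  0   0   0     1 ]
Multiply R3 by 1/3.
  [ 1  -1/4  0   1   1  -1/4 ]
  [ 0     0  1  -3  -2     0 ]
  [ 0     0  0   0   0     1 ]
  [ 0     0  0   0   0     1 ]
Subtract R3 from R4.
  [ 1  -1/4  0   1   1  -1/4 ]
  [ 0     0  1  -3  -2     0 ]
  [ 0     0  0   0   0     1 ]
  [ 0     0  0   0   0     0 ]
Add 1/4 times R3 to R1.
  [ 1  -1/4  0   1   1  0 ]
  [ 0     0  1  -3  -2  0 ]
  [ 0     0  0   0   0  1 ]
  [ 0     0  0   0   0  0 ]

[[1, -1/4, 0, 1, 1, 0], [0, 0, 1, -3, -2, 0], [0, 0, 0, 0, 0, 1], [0, 0, 0, 0, 0, 0]]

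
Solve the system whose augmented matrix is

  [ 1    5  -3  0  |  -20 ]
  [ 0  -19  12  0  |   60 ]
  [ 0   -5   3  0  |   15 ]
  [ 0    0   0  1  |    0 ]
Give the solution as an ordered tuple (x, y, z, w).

R2 := -1/19·R2
R3 := R3 + 5·R2
R3 := -19/3·R3
R2 := R2 + 12/19·R3
R1 := R1 + 3·R3
R1 := R1 − 5·R2
Reading off the last column: x = -5, y = 0, z = 5, w = 0.

(-5, 0, 5, 0)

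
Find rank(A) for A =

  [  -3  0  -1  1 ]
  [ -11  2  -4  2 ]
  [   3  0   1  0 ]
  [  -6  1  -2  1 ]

rank = 4

r1 := -1/3·r1
  [   1  0  1/3  -1/3 ]
  [ -11  2   -4     2 ]
  [   3  0    1     0 ]
  [  -6  1   -2     1 ]
r2 := r2 + 11·r1
  [  1  0   1/3  -1/3 ]
  [  0  2  -1/3  -5/3 ]
  [  3  0     1     0 ]
  [ -6  1    -2     1 ]
r3 := r3 − 3·r1
  [  1  0   1/3  -1/3 ]
  [  0  2  -1/3  -5/3 ]
  [  0  0     0     1 ]
  [ -6  1    -2     1 ]
r4 := r4 + 6·r1
  [ 1  0   1/3  -1/3 ]
  [ 0  2  -1/3  -5/3 ]
  [ 0  0     0     1 ]
  [ 0  1     0    -1 ]
r2 := 1/2·r2
  [ 1  0   1/3  -1/3 ]
  [ 0  1  -1/6  -5/6 ]
  [ 0  0     0     1 ]
  [ 0  1     0    -1 ]
r4 := r4 − r2
  [ 1  0   1/3  -1/3 ]
  [ 0  1  -1/6  -5/6 ]
  [ 0  0     0     1 ]
  [ 0  0   1/6  -1/6 ]
r3 <-> r4
  [ 1  0   1/3  -1/3 ]
  [ 0  1  -1/6  -5/6 ]
  [ 0  0   1/6  -1/6 ]
  [ 0  0     0     1 ]
r3 := 6·r3
  [ 1  0   1/3  -1/3 ]
  [ 0  1  -1/6  -5/6 ]
  [ 0  0     1    -1 ]
  [ 0  0     0     1 ]
r3 := r3 + r4
  [ 1  0   1/3  -1/3 ]
  [ 0  1  -1/6  -5/6 ]
  [ 0  0     1     0 ]
  [ 0  0     0     1 ]
r2 := r2 + 5/6·r4
  [ 1  0   1/3  -1/3 ]
  [ 0  1  -1/6     0 ]
  [ 0  0     1     0 ]
  [ 0  0     0     1 ]
r1 := r1 + 1/3·r4
  [ 1  0   1/3  0 ]
  [ 0  1  -1/6  0 ]
  [ 0  0     1  0 ]
  [ 0  0     0  1 ]
r2 := r2 + 1/6·r3
  [ 1  0  1/3  0 ]
  [ 0  1    0  0 ]
  [ 0  0    1  0 ]
  [ 0  0    0  1 ]
r1 := r1 − 1/3·r3
  [ 1  0  0  0 ]
  [ 0  1  0  0 ]
  [ 0  0  1  0 ]
  [ 0  0  0  1 ]
The reduced form has 4 nonzero rows.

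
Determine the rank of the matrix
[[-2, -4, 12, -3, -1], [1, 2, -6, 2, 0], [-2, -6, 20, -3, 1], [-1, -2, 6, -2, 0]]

R1 := -1/2·R1
R2 := R2 − R1
R3 := R3 + 2·R1
R4 := R4 + R1
R2 <=> R3
R2 := -1/2·R2
R3 := 2·R3
R4 := R4 + 1/2·R3
R1 := R1 − 3/2·R3
R1 := R1 − 2·R2
The reduced form has 3 nonzero rows.

rank = 3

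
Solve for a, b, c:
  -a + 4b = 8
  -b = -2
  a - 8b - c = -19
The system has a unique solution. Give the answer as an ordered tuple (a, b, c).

Form the augmented matrix and row-reduce:
  [ -1   4   0  |    8 ]
  [  0  -1   0  |   -2 ]
  [  1  -8  -1  |  -19 ]
R1 := -1·R1
  [ 1  -4   0  |   -8 ]
  [ 0  -1   0  |   -2 ]
  [ 1  -8  -1  |  -19 ]
R3 := R3 − R1
  [ 1  -4   0  |   -8 ]
  [ 0  -1   0  |   -2 ]
  [ 0  -4  -1  |  -11 ]
R2 := -1·R2
  [ 1  -4   0  |   -8 ]
  [ 0   1   0  |    2 ]
  [ 0  -4  -1  |  -11 ]
R3 := R3 + 4·R2
  [ 1  -4   0  |  -8 ]
  [ 0   1   0  |   2 ]
  [ 0   0  -1  |  -3 ]
R3 := -1·R3
  [ 1  -4  0  |  -8 ]
  [ 0   1  0  |   2 ]
  [ 0   0  1  |   3 ]
R1 := R1 + 4·R2
  [ 1  0  0  |  0 ]
  [ 0  1  0  |  2 ]
  [ 0  0  1  |  3 ]
Reading off the last column: a = 0, b = 2, c = 3.

(0, 2, 3)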